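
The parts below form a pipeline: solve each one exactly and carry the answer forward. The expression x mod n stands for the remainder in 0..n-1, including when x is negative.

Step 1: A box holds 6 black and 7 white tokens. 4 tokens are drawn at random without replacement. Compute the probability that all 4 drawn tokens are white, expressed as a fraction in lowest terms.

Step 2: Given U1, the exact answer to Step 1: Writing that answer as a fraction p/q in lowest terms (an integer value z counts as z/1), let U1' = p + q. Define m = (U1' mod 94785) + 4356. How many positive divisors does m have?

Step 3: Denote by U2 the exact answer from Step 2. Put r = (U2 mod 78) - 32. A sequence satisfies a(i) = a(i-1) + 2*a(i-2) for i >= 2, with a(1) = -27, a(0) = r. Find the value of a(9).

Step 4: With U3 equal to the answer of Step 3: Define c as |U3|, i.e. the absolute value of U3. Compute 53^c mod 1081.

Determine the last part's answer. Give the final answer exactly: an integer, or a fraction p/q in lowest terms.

28

Step 1: total draws C(13,4) = 715; favorable C(7,4) = 35; P = 7/143; answer 7/143
Step 2: U1 = 7/143; threaded value p + q = 150; m = 4506; 4506 = 2 * 3 * 751; number of divisors = (1+1) * (1+1) * (1+1) = 8; answer 8
Step 3: U2 = 8; r = -24; a(2) = 1*(-27) + 2*(-24) = -75; iterating: a(2)=-75, a(3)=-129, a(4)=-279, a(5)=-537, a(6)=-1095, a(7)=-2169, a(8)=-4359, a(9)=-8697; answer -8697
Step 4: U3 = -8697; c = 8697; squarings mod 1081: 53^1=53, 53^2=647, 53^4=262, 53^8=541, 53^16=811, 53^32=473, 53^64=1043, 53^128=363, 53^256=968, 53^512=878, 53^1024=131, 53^2048=946, 53^4096=929, 53^8192=403; 53^8697 = 53^1 * 53^8 * 53^16 * 53^32 * 53^64 * 53^128 * 53^256 * 53^8192 = 28 (mod 1081); answer 28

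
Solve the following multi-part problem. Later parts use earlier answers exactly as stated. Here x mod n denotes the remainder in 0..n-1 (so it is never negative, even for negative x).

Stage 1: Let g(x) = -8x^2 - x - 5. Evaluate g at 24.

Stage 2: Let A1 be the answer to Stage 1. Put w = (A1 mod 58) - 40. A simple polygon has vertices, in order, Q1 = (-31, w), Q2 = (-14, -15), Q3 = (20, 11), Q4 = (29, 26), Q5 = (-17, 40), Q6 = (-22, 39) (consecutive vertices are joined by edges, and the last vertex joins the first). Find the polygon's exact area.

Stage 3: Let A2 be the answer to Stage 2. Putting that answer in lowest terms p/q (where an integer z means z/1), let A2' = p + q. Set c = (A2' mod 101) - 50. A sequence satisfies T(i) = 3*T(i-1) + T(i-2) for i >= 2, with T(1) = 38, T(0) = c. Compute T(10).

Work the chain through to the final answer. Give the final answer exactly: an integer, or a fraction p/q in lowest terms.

Stage 1: -8*(24)^2 - 1*(24)^1 - 5 = (-4608) + (-24) + (-5) = -4637; answer -4637
Stage 2: A1 = -4637; w = -37; cross terms: (-31*-15 - -14*-37)=-53, (-14*11 - 20*-15)=146, (20*26 - 29*11)=201, (29*40 - -17*26)=1602, (-17*39 - -22*40)=217, (-22*-37 - -31*39)=2023; twice the area = |4136| = 4136; area = 2068; answer 2068
Stage 3: A2 = 2068; threaded value p + q = 2069; c = -1; T(2) = 3*(38) + 1*(-1) = 113; iterating: T(2)=113, T(3)=377, T(4)=1244, T(5)=4109, T(6)=13571, T(7)=44822, T(8)=148037, T(9)=488933, T(10)=1614836; answer 1614836

1614836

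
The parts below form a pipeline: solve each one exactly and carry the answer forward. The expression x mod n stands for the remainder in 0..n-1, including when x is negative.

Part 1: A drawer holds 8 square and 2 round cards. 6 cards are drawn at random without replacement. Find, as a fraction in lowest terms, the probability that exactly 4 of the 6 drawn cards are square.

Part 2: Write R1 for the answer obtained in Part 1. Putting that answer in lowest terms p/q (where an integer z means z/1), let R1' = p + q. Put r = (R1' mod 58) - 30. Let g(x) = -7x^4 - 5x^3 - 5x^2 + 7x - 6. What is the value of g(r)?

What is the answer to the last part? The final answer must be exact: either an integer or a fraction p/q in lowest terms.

Part 1: total draws C(10,6) = 210; favorable C(8,4)*C(2,2) = 70; P = 1/3; answer 1/3
Part 2: R1 = 1/3; threaded value p + q = 4; r = -26; -7*(-26)^4 - 5*(-26)^3 - 5*(-26)^2 + 7*(-26)^1 - 6 = (-3198832) + (87880) + (-3380) + (-182) + (-6) = -3114520; answer -3114520

-3114520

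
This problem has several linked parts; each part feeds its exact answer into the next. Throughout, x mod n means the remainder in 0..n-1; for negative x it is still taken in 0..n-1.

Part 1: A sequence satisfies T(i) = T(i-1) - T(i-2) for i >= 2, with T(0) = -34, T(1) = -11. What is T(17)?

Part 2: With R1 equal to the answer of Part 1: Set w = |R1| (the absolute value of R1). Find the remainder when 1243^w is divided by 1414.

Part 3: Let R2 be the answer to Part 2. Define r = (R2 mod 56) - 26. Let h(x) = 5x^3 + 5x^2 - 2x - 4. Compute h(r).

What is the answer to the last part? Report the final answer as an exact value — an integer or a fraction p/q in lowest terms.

7234

Part 1: T(2) = 1*(-11) - 1*(-34) = 23; iterating: T(2)=23, T(3)=34, T(4)=11, T(5)=-23, T(6)=-34, T(7)=-11, T(8)=23, T(9)=34, T(10)=11, T(11)=-23, T(12)=-34, T(13)=-11, T(14)=23, T(15)=34, T(16)=11, T(17)=-23; answer -23
Part 2: R1 = -23; w = 23; squarings mod 1414: 1243^1=1243, 1243^2=961, 1243^4=179, 1243^8=933, 1243^16=879; 1243^23 = 1243^1 * 1243^2 * 1243^4 * 1243^16 = 1381 (mod 1414); answer 1381
Part 3: R2 = 1381; r = 11; 5*(11)^3 + 5*(11)^2 - 2*(11)^1 - 4 = (6655) + (605) + (-22) + (-4) = 7234; answer 7234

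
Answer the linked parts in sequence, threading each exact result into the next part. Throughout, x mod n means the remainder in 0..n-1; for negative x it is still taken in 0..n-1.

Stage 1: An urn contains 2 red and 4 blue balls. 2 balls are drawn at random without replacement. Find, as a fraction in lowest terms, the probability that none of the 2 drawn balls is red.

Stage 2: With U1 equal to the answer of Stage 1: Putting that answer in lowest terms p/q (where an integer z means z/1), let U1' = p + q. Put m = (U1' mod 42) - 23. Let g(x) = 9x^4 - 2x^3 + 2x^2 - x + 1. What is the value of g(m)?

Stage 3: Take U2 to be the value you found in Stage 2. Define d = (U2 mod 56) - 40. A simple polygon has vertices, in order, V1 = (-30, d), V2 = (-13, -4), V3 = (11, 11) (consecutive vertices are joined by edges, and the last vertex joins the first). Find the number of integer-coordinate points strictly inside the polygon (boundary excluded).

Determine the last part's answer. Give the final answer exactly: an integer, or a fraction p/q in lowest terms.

99

Stage 1: total draws C(6,2) = 15; favorable C(4,2) = 6; P = 2/5; answer 2/5
Stage 2: U1 = 2/5; threaded value p + q = 7; m = -16; 9*(-16)^4 - 2*(-16)^3 + 2*(-16)^2 - 1*(-16)^1 + 1 = (589824) + (8192) + (512) + (16) + (1) = 598545; answer 598545
Stage 3: U2 = 598545; d = -23; cross terms: (-30*-4 - -13*-23)=-179, (-13*11 - 11*-4)=-99, (11*-23 - -30*11)=77; twice the area = |-201| = 201; area = 201/2; boundary points = 1 + 3 + 1 = 5; strictly interior points = area - boundary/2 + 1 = 99; answer 99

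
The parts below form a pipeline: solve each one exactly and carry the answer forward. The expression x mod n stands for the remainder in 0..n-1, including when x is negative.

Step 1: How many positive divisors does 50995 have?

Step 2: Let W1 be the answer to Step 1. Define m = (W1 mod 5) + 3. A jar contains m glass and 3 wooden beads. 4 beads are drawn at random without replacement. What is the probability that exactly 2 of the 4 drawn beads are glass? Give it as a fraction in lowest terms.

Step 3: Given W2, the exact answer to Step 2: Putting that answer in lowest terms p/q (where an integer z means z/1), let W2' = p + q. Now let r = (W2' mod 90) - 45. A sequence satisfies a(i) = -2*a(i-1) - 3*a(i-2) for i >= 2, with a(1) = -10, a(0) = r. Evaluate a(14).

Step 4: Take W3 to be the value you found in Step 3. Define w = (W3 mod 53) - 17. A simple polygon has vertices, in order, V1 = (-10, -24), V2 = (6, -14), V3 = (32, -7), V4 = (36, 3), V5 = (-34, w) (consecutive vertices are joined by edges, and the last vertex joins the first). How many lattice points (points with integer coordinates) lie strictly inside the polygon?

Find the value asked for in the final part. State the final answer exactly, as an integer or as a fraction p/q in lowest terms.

Step 1: 50995 = 5 * 7 * 31 * 47; number of divisors = (1+1) * (1+1) * (1+1) * (1+1) = 16; answer 16
Step 2: W1 = 16; m = 4; total draws C(7,4) = 35; favorable C(4,2)*C(3,2) = 18; P = 18/35; answer 18/35
Step 3: W2 = 18/35; threaded value p + q = 53; r = 8; a(2) = -2*(-10) - 3*(8) = -4; iterating: a(2)=-4, a(3)=38, a(4)=-64, a(5)=14, a(6)=164, a(7)=-370, a(8)=248, a(9)=614, a(10)=-1972, a(11)=2102, a(12)=1712, a(13)=-9730, a(14)=14324; answer 14324
Step 4: W3 = 14324; w = -3; cross terms: (-10*-14 - 6*-24)=284, (6*-7 - 32*-14)=406, (32*3 - 36*-7)=348, (36*-3 - -34*3)=-6, (-34*-24 - -10*-3)=786; twice the area = |1818| = 1818; area = 909; boundary points = 2 + 1 + 2 + 2 + 3 = 10; strictly interior points = area - boundary/2 + 1 = 905; answer 905

905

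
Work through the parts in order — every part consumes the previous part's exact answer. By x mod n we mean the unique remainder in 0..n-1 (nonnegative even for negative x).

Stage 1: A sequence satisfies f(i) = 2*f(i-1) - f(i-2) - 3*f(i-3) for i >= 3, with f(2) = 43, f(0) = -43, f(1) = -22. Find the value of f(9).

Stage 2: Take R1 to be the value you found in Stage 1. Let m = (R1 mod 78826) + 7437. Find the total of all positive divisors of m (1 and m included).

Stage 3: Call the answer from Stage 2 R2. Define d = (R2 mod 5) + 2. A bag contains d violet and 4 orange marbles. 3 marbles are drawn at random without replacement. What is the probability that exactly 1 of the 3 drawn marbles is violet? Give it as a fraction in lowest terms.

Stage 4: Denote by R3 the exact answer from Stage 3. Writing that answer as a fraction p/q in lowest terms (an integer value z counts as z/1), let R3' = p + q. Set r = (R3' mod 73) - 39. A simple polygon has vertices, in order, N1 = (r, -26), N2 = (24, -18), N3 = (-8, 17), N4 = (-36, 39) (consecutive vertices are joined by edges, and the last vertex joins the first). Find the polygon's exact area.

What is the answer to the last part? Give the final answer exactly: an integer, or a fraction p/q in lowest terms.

Stage 1: f(3) = 2*(43) - 1*(-22) - 3*(-43) = 237; iterating: f(3)=237, f(4)=497, f(5)=628, f(6)=48, f(7)=-2023, f(8)=-5978, f(9)=-10077; answer -10077
Stage 2: R1 = -10077; m = 76186; 76186 = 2 * 11 * 3463; sigma = (1 + 2) * (1 + 11) * (1 + 3463) = 3 * 12 * 3464 = 124704; answer 124704
Stage 3: R2 = 124704; d = 6; total draws C(10,3) = 120; favorable C(6,1)*C(4,2) = 36; P = 3/10; answer 3/10
Stage 4: R3 = 3/10; threaded value p + q = 13; r = -26; cross terms: (-26*-18 - 24*-26)=1092, (24*17 - -8*-18)=264, (-8*39 - -36*17)=300, (-36*-26 - -26*39)=1950; twice the area = |3606| = 3606; area = 1803; answer 1803

1803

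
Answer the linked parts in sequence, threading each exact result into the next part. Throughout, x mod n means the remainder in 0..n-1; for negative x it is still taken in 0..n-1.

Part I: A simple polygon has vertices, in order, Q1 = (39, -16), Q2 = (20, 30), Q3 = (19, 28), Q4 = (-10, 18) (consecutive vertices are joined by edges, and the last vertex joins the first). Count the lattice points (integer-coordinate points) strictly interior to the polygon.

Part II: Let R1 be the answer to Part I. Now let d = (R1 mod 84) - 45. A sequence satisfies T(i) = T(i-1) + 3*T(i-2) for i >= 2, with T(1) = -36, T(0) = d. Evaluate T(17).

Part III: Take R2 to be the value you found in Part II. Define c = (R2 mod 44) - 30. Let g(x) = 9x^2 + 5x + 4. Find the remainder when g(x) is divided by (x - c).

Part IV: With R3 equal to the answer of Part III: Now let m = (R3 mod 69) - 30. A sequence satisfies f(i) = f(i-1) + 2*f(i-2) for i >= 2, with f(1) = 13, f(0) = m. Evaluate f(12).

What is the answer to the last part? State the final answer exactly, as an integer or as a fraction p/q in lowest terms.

19111

Part I: cross terms: (39*30 - 20*-16)=1490, (20*28 - 19*30)=-10, (19*18 - -10*28)=622, (-10*-16 - 39*18)=-542; twice the area = |1560| = 1560; area = 780; boundary points = 1 + 1 + 1 + 1 = 4; strictly interior points = area - boundary/2 + 1 = 779; answer 779
Part II: R1 = 779; d = -22; T(2) = 1*(-36) + 3*(-22) = -102; iterating: T(2)=-102, T(3)=-210, T(4)=-516, T(5)=-1146, T(6)=-2694, T(7)=-6132, T(8)=-14214, T(9)=-32610, T(10)=-75252, T(11)=-173082, T(12)=-398838, T(13)=-918084, T(14)=-2114598, T(15)=-4868850, T(16)=-11212644, T(17)=-25819194; answer -25819194
Part III: R2 = -25819194; c = -24; remainder = value at the root: 9*(-24)^2 + 5*(-24)^1 + 4 = (5184) + (-120) + (4) = 5068; answer 5068
Part IV: R3 = 5068; m = 1; f(2) = 1*(13) + 2*(1) = 15; iterating: f(2)=15, f(3)=41, f(4)=71, f(5)=153, f(6)=295, f(7)=601, f(8)=1191, f(9)=2393, f(10)=4775, f(11)=9561, f(12)=19111; answer 19111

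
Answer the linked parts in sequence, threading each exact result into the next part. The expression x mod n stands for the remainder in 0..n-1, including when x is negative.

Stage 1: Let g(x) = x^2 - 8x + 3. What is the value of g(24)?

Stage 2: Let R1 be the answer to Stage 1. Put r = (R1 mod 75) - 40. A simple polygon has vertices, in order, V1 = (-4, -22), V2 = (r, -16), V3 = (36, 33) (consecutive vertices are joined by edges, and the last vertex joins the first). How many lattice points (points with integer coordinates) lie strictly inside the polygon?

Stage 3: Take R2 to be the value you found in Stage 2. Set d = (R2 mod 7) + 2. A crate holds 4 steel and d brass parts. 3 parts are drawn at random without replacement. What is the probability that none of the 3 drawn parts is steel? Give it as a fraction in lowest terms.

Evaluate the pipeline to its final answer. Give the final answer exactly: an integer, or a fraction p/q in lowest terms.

7/33

Stage 1: 1*(24)^2 - 8*(24)^1 + 3 = (576) + (-192) + (3) = 387; answer 387
Stage 2: R1 = 387; r = -28; cross terms: (-4*-16 - -28*-22)=-552, (-28*33 - 36*-16)=-348, (36*-22 - -4*33)=-660; twice the area = |-1560| = 1560; area = 780; boundary points = 6 + 1 + 5 = 12; strictly interior points = area - boundary/2 + 1 = 775; answer 775
Stage 3: R2 = 775; d = 7; total draws C(11,3) = 165; favorable C(7,3) = 35; P = 7/33; answer 7/33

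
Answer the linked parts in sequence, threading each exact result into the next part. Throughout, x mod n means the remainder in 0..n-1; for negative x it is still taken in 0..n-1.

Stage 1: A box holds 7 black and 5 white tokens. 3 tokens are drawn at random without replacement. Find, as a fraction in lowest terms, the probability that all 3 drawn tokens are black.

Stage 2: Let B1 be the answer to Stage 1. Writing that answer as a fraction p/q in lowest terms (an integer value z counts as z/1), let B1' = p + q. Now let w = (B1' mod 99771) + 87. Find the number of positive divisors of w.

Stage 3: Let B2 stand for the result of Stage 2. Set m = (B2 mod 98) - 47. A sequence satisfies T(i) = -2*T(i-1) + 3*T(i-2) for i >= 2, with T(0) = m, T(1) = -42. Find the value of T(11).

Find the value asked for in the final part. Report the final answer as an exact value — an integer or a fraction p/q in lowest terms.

Stage 1: total draws C(12,3) = 220; favorable C(7,3) = 35; P = 7/44; answer 7/44
Stage 2: B1 = 7/44; threaded value p + q = 51; w = 138; 138 = 2 * 3 * 23; number of divisors = (1+1) * (1+1) * (1+1) = 8; answer 8
Stage 3: B2 = 8; m = -39; T(2) = -2*(-42) + 3*(-39) = -33; iterating: T(2)=-33, T(3)=-60, T(4)=21, T(5)=-222, T(6)=507, T(7)=-1680, T(8)=4881, T(9)=-14802, T(10)=44247, T(11)=-132900; answer -132900

-132900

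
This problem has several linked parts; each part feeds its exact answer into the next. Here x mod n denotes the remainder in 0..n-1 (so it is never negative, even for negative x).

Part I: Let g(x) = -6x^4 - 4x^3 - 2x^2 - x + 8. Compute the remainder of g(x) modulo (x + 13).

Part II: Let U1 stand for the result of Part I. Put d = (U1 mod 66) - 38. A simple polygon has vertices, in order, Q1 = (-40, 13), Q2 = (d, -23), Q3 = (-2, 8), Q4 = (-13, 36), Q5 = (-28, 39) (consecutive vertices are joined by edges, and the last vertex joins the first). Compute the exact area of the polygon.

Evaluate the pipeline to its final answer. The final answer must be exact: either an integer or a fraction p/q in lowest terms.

Part I: remainder = value at the root: -6*(-13)^4 - 4*(-13)^3 - 2*(-13)^2 - 1*(-13)^1 + 8 = (-171366) + (8788) + (-338) + (13) + (8) = -162895; answer -162895
Part II: U1 = -162895; d = 21; cross terms: (-40*-23 - 21*13)=647, (21*8 - -2*-23)=122, (-2*36 - -13*8)=32, (-13*39 - -28*36)=501, (-28*13 - -40*39)=1196; twice the area = |2498| = 2498; area = 1249; answer 1249

1249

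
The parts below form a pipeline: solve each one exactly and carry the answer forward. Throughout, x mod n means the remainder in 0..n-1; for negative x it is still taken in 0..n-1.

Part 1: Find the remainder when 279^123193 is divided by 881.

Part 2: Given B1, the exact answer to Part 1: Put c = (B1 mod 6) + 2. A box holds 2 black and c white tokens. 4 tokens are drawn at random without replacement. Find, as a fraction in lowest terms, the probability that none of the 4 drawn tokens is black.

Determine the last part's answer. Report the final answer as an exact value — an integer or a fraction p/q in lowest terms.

3/14

Part 1: squarings mod 881: 279^1=279, 279^2=313, 279^4=178, 279^8=849, 279^16=143, 279^32=186, 279^64=237, 279^128=666, 279^256=413, 279^512=536, 279^1024=90, 279^2048=171, 279^4096=168, 279^8192=32, 279^16384=143, 279^32768=186, 279^65536=237; 279^123193 = 279^1 * 279^8 * 279^16 * 279^32 * 279^256 * 279^8192 * 279^16384 * 279^32768 * 279^65536 = 184 (mod 881); answer 184
Part 2: B1 = 184; c = 6; total draws C(8,4) = 70; favorable C(6,4) = 15; P = 3/14; answer 3/14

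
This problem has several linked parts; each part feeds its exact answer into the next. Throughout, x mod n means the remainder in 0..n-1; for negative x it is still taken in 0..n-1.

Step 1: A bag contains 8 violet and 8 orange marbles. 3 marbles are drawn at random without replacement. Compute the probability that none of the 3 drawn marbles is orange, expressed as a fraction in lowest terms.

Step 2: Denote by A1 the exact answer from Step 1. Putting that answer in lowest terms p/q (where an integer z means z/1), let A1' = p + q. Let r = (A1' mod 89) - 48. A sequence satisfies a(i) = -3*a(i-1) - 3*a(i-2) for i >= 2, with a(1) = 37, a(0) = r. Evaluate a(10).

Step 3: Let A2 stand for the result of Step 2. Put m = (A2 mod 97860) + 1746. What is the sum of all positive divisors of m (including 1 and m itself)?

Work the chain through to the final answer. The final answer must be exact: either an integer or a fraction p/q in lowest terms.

165888

Step 1: total draws C(16,3) = 560; favorable C(8,3) = 56; P = 1/10; answer 1/10
Step 2: A1 = 1/10; threaded value p + q = 11; r = -37; a(2) = -3*(37) - 3*(-37) = 0; iterating: a(2)=0, a(3)=-111, a(4)=333, a(5)=-666, a(6)=999, a(7)=-999, a(8)=0, a(9)=2997, a(10)=-8991; answer -8991
Step 3: A2 = -8991; m = 90615; 90615 = 3 * 5 * 7 * 863; sigma = (1 + 3) * (1 + 5) * (1 + 7) * (1 + 863) = 4 * 6 * 8 * 864 = 165888; answer 165888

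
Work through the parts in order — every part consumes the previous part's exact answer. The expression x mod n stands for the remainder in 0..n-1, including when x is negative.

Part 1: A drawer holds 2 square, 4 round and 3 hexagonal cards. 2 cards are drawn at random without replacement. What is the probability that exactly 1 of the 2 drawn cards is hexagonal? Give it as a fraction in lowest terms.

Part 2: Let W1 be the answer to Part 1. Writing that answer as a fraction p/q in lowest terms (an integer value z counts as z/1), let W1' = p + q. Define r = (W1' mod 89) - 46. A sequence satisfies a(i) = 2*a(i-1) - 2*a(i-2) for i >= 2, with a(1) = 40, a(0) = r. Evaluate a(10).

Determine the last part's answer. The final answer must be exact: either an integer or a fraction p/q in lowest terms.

2656

Part 1: total draws C(9,2) = 36; favorable C(3,1)*C(6,1) = 18; P = 1/2; answer 1/2
Part 2: W1 = 1/2; threaded value p + q = 3; r = -43; a(2) = 2*(40) - 2*(-43) = 166; iterating: a(2)=166, a(3)=252, a(4)=172, a(5)=-160, a(6)=-664, a(7)=-1008, a(8)=-688, a(9)=640, a(10)=2656; answer 2656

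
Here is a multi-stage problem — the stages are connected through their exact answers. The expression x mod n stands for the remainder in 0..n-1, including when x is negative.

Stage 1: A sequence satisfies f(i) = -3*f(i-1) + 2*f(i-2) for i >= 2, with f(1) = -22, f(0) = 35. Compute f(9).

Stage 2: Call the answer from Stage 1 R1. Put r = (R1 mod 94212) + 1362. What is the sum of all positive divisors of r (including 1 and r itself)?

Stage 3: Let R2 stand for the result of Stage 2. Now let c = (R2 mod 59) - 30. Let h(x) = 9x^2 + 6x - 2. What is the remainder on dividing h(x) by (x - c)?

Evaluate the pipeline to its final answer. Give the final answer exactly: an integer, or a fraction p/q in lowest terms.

Stage 1: f(2) = -3*(-22) + 2*(35) = 136; iterating: f(2)=136, f(3)=-452, f(4)=1628, f(5)=-5788, f(6)=20620, f(7)=-73436, f(8)=261548, f(9)=-931516; answer -931516
Stage 2: R1 = -931516; r = 11966; 11966 = 2 * 31 * 193; sigma = (1 + 2) * (1 + 31) * (1 + 193) = 3 * 32 * 194 = 18624; answer 18624
Stage 3: R2 = 18624; c = 9; remainder = value at the root: 9*(9)^2 + 6*(9)^1 - 2 = (729) + (54) + (-2) = 781; answer 781

781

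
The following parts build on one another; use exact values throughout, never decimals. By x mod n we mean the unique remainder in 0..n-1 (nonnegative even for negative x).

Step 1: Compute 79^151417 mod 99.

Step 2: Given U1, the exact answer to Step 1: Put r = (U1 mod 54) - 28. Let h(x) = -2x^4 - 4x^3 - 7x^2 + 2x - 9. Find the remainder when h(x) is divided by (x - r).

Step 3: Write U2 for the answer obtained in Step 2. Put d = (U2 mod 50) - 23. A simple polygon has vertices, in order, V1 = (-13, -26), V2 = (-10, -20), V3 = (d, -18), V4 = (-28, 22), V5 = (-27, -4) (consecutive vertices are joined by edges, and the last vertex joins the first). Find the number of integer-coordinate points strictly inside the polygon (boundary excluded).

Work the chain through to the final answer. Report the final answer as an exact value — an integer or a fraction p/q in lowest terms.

Step 1: squarings mod 99: 79^1=79, 79^2=4, 79^4=16, 79^8=58, 79^16=97, 79^32=4, 79^64=16, 79^128=58, 79^256=97, 79^512=4, 79^1024=16, 79^2048=58, 79^4096=97, 79^8192=4, 79^16384=16, 79^32768=58, 79^65536=97, 79^131072=4; 79^151417 = 79^1 * 79^8 * 79^16 * 79^32 * 79^64 * 79^256 * 79^512 * 79^1024 * 79^2048 * 79^16384 * 79^131072 = 7 (mod 99); answer 7
Step 2: U1 = 7; r = -21; remainder = value at the root: -2*(-21)^4 - 4*(-21)^3 - 7*(-21)^2 + 2*(-21)^1 - 9 = (-388962) + (37044) + (-3087) + (-42) + (-9) = -355056; answer -355056
Step 3: U2 = -355056; d = 21; cross terms: (-13*-20 - -10*-26)=0, (-10*-18 - 21*-20)=600, (21*22 - -28*-18)=-42, (-28*-4 - -27*22)=706, (-27*-26 - -13*-4)=650; twice the area = |1914| = 1914; area = 957; boundary points = 3 + 1 + 1 + 1 + 2 = 8; strictly interior points = area - boundary/2 + 1 = 954; answer 954

954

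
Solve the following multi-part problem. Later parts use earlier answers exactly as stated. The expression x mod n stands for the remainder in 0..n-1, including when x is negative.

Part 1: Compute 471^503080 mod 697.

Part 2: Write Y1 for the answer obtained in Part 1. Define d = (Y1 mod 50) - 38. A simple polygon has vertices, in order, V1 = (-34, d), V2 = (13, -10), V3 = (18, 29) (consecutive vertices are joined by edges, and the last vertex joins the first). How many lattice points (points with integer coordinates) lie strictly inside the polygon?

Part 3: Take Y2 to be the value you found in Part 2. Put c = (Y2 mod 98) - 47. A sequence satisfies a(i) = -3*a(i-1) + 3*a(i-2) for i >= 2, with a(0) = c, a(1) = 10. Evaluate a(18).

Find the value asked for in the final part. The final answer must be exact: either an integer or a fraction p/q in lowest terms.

Part 1: squarings mod 697: 471^1=471, 471^2=195, 471^4=387, 471^8=611, 471^16=426, 471^32=256, 471^64=18, 471^128=324, 471^256=426, 471^512=256, 471^1024=18, 471^2048=324, 471^4096=426, 471^8192=256, 471^16384=18, 471^32768=324, 471^65536=426, 471^131072=256, 471^262144=18; 471^503080 = 471^8 * 471^32 * 471^256 * 471^1024 * 471^2048 * 471^8192 * 471^32768 * 471^65536 * 471^131072 * 471^262144 = 288 (mod 697); answer 288
Part 2: Y1 = 288; d = 0; cross terms: (-34*-10 - 13*0)=340, (13*29 - 18*-10)=557, (18*0 - -34*29)=986; twice the area = |1883| = 1883; area = 1883/2; boundary points = 1 + 1 + 1 = 3; strictly interior points = area - boundary/2 + 1 = 941; answer 941
Part 3: Y2 = 941; c = 12; a(2) = -3*(10) + 3*(12) = 6; iterating: a(2)=6, a(3)=12, a(4)=-18, a(5)=90, a(6)=-324, a(7)=1242, a(8)=-4698, a(9)=17820, a(10)=-67554, a(11)=256122, a(12)=-971028, a(13)=3681450, a(14)=-13957434, a(15)=52916652, a(16)=-200622258, a(17)=760616730, a(18)=-2883716964; answer -2883716964

-2883716964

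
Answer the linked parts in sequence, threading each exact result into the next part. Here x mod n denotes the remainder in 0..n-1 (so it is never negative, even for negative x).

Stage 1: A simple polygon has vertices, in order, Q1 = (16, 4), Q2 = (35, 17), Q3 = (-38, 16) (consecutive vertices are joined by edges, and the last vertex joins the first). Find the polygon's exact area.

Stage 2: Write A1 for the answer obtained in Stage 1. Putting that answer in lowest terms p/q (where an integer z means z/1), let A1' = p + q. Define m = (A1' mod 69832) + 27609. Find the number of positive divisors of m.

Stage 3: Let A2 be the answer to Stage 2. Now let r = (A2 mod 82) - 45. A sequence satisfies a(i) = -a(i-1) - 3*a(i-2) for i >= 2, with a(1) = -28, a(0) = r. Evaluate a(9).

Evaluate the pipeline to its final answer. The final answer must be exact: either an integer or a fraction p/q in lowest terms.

Stage 1: cross terms: (16*17 - 35*4)=132, (35*16 - -38*17)=1206, (-38*4 - 16*16)=-408; twice the area = |930| = 930; area = 465; answer 465
Stage 2: A1 = 465; threaded value p + q = 466; m = 28075; 28075 = 5^2 * 1123; number of divisors = (2+1) * (1+1) = 6; answer 6
Stage 3: A2 = 6; r = -39; a(2) = -1*(-28) - 3*(-39) = 145; iterating: a(2)=145, a(3)=-61, a(4)=-374, a(5)=557, a(6)=565, a(7)=-2236, a(8)=541, a(9)=6167; answer 6167

6167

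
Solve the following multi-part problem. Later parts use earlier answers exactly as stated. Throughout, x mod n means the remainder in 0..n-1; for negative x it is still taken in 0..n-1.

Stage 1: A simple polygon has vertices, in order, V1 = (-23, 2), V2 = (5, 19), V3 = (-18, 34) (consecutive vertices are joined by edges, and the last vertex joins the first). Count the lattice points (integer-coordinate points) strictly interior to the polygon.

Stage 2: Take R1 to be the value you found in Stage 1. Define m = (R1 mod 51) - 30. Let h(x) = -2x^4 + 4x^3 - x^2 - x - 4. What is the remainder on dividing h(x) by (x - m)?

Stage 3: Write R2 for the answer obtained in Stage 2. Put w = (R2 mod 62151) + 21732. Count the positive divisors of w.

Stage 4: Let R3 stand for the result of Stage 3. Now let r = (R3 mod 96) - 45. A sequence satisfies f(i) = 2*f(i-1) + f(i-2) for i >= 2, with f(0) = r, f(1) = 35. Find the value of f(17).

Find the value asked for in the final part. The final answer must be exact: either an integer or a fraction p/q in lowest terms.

Stage 1: cross terms: (-23*19 - 5*2)=-447, (5*34 - -18*19)=512, (-18*2 - -23*34)=746; twice the area = |811| = 811; area = 811/2; boundary points = 1 + 1 + 1 = 3; strictly interior points = area - boundary/2 + 1 = 405; answer 405
Stage 2: R1 = 405; m = 18; remainder = value at the root: -2*(18)^4 + 4*(18)^3 - 1*(18)^2 - 1*(18)^1 - 4 = (-209952) + (23328) + (-324) + (-18) + (-4) = -186970; answer -186970
Stage 3: R2 = -186970; w = 83366; 83366 = 2 * 73 * 571; number of divisors = (1+1) * (1+1) * (1+1) = 8; answer 8
Stage 4: R3 = 8; r = -37; f(2) = 2*(35) + 1*(-37) = 33; iterating: f(2)=33, f(3)=101, f(4)=235, f(5)=571, f(6)=1377, f(7)=3325, f(8)=8027, f(9)=19379, f(10)=46785, f(11)=112949, f(12)=272683, f(13)=658315, f(14)=1589313, f(15)=3836941, f(16)=9263195, f(17)=22363331; answer 22363331

22363331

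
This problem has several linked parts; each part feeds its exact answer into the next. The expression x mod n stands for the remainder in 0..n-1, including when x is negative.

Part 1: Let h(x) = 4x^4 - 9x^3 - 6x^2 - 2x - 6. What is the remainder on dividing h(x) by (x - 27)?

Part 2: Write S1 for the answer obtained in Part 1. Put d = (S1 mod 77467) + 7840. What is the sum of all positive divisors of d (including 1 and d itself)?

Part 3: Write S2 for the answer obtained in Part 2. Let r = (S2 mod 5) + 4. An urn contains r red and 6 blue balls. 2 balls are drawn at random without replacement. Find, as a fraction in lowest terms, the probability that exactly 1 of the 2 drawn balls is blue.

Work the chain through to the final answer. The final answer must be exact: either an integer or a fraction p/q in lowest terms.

8/15

Part 1: remainder = value at the root: 4*(27)^4 - 9*(27)^3 - 6*(27)^2 - 2*(27)^1 - 6 = (2125764) + (-177147) + (-4374) + (-54) + (-6) = 1944183; answer 1944183
Part 2: S1 = 1944183; d = 15348; 15348 = 2^2 * 3 * 1279; sigma = (1 + 2 + 4) * (1 + 3) * (1 + 1279) = 7 * 4 * 1280 = 35840; answer 35840
Part 3: S2 = 35840; r = 4; total draws C(10,2) = 45; favorable C(6,1)*C(4,1) = 24; P = 8/15; answer 8/15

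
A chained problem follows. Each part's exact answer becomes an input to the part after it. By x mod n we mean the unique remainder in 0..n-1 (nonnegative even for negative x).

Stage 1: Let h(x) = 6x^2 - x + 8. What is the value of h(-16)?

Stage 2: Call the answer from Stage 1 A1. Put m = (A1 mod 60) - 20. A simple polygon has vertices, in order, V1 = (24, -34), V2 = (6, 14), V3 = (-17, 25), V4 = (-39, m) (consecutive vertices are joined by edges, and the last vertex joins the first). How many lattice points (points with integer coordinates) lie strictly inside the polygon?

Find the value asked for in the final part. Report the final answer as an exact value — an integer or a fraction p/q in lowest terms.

Stage 1: 6*(-16)^2 - 1*(-16)^1 + 8 = (1536) + (16) + (8) = 1560; answer 1560
Stage 2: A1 = 1560; m = -20; cross terms: (24*14 - 6*-34)=540, (6*25 - -17*14)=388, (-17*-20 - -39*25)=1315, (-39*-34 - 24*-20)=1806; twice the area = |4049| = 4049; area = 4049/2; boundary points = 6 + 1 + 1 + 7 = 15; strictly interior points = area - boundary/2 + 1 = 2018; answer 2018

2018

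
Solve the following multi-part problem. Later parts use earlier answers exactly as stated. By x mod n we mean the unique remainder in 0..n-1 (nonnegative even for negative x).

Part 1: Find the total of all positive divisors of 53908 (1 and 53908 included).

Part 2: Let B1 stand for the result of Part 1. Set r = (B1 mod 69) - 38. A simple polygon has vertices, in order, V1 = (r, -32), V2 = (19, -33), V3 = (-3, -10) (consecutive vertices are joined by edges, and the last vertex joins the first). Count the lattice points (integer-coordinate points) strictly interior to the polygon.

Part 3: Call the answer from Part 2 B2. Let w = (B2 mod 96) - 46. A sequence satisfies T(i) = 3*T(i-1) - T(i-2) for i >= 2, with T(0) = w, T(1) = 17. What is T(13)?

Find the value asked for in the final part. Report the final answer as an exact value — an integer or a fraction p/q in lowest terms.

Part 1: 53908 = 2^2 * 13477; sigma = (1 + 2 + 4) * (1 + 13477) = 7 * 13478 = 94346; answer 94346
Part 2: B1 = 94346; r = -15; cross terms: (-15*-33 - 19*-32)=1103, (19*-10 - -3*-33)=-289, (-3*-32 - -15*-10)=-54; twice the area = |760| = 760; area = 380; boundary points = 1 + 1 + 2 = 4; strictly interior points = area - boundary/2 + 1 = 379; answer 379
Part 3: B2 = 379; w = 45; T(2) = 3*(17) - 1*(45) = 6; iterating: T(2)=6, T(3)=1, T(4)=-3, T(5)=-10, T(6)=-27, T(7)=-71, T(8)=-186, T(9)=-487, T(10)=-1275, T(11)=-3338, T(12)=-8739, T(13)=-22879; answer -22879

-22879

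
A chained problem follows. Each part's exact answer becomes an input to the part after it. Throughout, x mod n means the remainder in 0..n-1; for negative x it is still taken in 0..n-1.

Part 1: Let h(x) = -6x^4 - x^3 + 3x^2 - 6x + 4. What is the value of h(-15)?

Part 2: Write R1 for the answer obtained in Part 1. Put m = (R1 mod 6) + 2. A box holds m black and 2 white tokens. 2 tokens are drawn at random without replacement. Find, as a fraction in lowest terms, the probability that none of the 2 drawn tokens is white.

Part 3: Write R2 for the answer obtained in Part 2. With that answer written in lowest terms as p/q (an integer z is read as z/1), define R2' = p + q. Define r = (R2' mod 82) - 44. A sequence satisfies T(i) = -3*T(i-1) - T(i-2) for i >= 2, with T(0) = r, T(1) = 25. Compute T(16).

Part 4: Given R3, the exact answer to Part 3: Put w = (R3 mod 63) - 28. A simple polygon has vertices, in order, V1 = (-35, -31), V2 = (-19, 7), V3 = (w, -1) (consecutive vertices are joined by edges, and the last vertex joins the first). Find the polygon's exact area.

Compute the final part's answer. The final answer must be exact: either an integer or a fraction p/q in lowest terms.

672

Part 1: -6*(-15)^4 - 1*(-15)^3 + 3*(-15)^2 - 6*(-15)^1 + 4 = (-303750) + (3375) + (675) + (90) + (4) = -299606; answer -299606
Part 2: R1 = -299606; m = 6; total draws C(8,2) = 28; favorable C(6,2) = 15; P = 15/28; answer 15/28
Part 3: R2 = 15/28; threaded value p + q = 43; r = -1; T(2) = -3*(25) - 1*(-1) = -74; iterating: T(2)=-74, T(3)=197, T(4)=-517, T(5)=1354, T(6)=-3545, T(7)=9281, T(8)=-24298, T(9)=63613, T(10)=-166541, T(11)=436010, T(12)=-1141489, T(13)=2988457, T(14)=-7823882, T(15)=20483189, T(16)=-53625685; answer -53625685
Part 4: R3 = -53625685; w = 13; cross terms: (-35*7 - -19*-31)=-834, (-19*-1 - 13*7)=-72, (13*-31 - -35*-1)=-438; twice the area = |-1344| = 1344; area = 672; answer 672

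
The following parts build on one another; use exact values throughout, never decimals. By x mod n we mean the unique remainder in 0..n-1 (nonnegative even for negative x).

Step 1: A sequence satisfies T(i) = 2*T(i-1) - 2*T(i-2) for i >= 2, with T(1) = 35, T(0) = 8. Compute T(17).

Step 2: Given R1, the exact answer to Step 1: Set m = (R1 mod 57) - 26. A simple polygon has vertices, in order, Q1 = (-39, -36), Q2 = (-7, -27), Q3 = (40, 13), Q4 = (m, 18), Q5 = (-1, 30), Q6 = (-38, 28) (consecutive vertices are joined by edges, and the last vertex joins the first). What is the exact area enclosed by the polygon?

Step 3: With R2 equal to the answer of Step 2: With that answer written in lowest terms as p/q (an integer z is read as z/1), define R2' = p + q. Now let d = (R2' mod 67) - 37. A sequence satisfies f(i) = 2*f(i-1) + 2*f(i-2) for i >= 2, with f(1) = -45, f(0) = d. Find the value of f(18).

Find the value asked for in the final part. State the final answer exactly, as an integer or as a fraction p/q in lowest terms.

Step 1: T(2) = 2*(35) - 2*(8) = 54; iterating: T(2)=54, T(3)=38, T(4)=-32, T(5)=-140, T(6)=-216, T(7)=-152, T(8)=128, T(9)=560, T(10)=864, T(11)=608, T(12)=-512, T(13)=-2240, T(14)=-3456, T(15)=-2432, T(16)=2048, T(17)=8960; answer 8960
Step 2: R1 = 8960; m = -15; cross terms: (-39*-27 - -7*-36)=801, (-7*13 - 40*-27)=989, (40*18 - -15*13)=915, (-15*30 - -1*18)=-432, (-1*28 - -38*30)=1112, (-38*-36 - -39*28)=2460; twice the area = |5845| = 5845; area = 5845/2; answer 5845/2
Step 3: R2 = 5845/2; threaded value p + q = 5847; d = -19; f(2) = 2*(-45) + 2*(-19) = -128; iterating: f(2)=-128, f(3)=-346, f(4)=-948, f(5)=-2588, f(6)=-7072, f(7)=-19320, f(8)=-52784, f(9)=-144208, f(10)=-393984, f(11)=-1076384, f(12)=-2940736, f(13)=-8034240, f(14)=-21949952, f(15)=-59968384, f(16)=-163836672, f(17)=-447610112, f(18)=-1222893568; answer -1222893568

-1222893568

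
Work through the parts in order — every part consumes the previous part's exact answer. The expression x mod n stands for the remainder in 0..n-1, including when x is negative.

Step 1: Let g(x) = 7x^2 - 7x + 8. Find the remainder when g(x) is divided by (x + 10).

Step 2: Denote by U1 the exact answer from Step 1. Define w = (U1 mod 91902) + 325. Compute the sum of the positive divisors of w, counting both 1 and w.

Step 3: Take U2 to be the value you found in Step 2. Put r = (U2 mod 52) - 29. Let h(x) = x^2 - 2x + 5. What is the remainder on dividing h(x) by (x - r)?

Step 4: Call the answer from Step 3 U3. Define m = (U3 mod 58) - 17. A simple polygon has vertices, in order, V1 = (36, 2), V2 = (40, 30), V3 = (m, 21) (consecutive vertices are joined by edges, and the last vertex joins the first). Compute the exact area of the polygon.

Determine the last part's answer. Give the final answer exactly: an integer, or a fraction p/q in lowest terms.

248

Step 1: remainder = value at the root: 7*(-10)^2 - 7*(-10)^1 + 8 = (700) + (70) + (8) = 778; answer 778
Step 2: U1 = 778; w = 1103; 1103 is prime, so its only divisors are 1 and 1103; sigma = 1 + 1103 = 1104; answer 1104
Step 3: U2 = 1104; r = -17; remainder = value at the root: 1*(-17)^2 - 2*(-17)^1 + 5 = (289) + (34) + (5) = 328; answer 328
Step 4: U3 = 328; m = 21; cross terms: (36*30 - 40*2)=1000, (40*21 - 21*30)=210, (21*2 - 36*21)=-714; twice the area = |496| = 496; area = 248; answer 248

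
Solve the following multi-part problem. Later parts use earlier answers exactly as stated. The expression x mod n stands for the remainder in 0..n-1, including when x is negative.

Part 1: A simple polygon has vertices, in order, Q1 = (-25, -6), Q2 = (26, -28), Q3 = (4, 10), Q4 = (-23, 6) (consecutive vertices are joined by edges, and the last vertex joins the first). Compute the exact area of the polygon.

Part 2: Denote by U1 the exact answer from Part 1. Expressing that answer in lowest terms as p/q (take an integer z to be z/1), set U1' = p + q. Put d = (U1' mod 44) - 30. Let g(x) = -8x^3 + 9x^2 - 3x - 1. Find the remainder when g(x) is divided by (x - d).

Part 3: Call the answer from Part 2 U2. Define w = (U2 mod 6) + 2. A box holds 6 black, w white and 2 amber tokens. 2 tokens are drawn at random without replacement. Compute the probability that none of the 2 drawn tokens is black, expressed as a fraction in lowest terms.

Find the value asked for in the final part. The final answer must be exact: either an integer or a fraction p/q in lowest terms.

Part 1: cross terms: (-25*-28 - 26*-6)=856, (26*10 - 4*-28)=372, (4*6 - -23*10)=254, (-23*-6 - -25*6)=288; twice the area = |1770| = 1770; area = 885; answer 885
Part 2: U1 = 885; threaded value p + q = 886; d = -24; remainder = value at the root: -8*(-24)^3 + 9*(-24)^2 - 3*(-24)^1 - 1 = (110592) + (5184) + (72) + (-1) = 115847; answer 115847
Part 3: U2 = 115847; w = 7; total draws C(15,2) = 105; favorable C(9,2) = 36; P = 12/35; answer 12/35

12/35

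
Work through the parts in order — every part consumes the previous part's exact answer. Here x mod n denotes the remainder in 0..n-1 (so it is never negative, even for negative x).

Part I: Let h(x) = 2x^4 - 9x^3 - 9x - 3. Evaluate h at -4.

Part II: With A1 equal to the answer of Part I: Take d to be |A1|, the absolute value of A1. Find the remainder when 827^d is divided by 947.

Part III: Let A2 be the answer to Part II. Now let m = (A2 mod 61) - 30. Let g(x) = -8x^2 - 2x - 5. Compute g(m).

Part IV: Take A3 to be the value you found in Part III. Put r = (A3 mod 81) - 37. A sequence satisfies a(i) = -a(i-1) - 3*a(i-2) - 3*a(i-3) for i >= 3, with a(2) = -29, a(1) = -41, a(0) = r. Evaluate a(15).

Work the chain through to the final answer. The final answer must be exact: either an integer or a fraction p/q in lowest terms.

51377

Part I: 2*(-4)^4 - 9*(-4)^3 - 9*(-4)^1 - 3 = (512) + (576) + (36) + (-3) = 1121; answer 1121
Part II: A1 = 1121; d = 1121; squarings mod 947: 827^1=827, 827^2=195, 827^4=145, 827^8=191, 827^16=495, 827^32=699, 827^64=896, 827^128=707, 827^256=780, 827^512=426, 827^1024=599; 827^1121 = 827^1 * 827^32 * 827^64 * 827^1024 = 700 (mod 947); answer 700
Part III: A2 = 700; m = -1; -8*(-1)^2 - 2*(-1)^1 - 5 = (-8) + (2) + (-5) = -11; answer -11
Part IV: A3 = -11; r = 33; a(3) = -1*(-29) - 3*(-41) - 3*(33) = 53; iterating: a(3)=53, a(4)=157, a(5)=-229, a(6)=-401, a(7)=617, a(8)=1273, a(9)=-1921, a(10)=-3749, a(11)=5693, a(12)=11317, a(13)=-17149, a(14)=-33881, a(15)=51377; answer 51377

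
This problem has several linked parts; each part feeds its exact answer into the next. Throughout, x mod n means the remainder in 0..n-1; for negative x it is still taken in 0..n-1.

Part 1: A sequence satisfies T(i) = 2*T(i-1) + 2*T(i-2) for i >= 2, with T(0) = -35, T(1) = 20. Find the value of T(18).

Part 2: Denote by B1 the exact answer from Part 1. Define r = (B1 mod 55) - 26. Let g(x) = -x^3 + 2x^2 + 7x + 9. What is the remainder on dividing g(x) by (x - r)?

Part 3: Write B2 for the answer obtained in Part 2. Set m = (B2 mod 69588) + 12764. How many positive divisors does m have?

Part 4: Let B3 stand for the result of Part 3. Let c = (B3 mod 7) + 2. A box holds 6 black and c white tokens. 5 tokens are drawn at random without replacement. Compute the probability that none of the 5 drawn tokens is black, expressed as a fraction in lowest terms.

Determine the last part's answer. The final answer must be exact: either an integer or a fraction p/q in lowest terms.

1/132

Part 1: T(2) = 2*(20) + 2*(-35) = -30; iterating: T(2)=-30, T(3)=-20, T(4)=-100, T(5)=-240, T(6)=-680, T(7)=-1840, T(8)=-5040, T(9)=-13760, T(10)=-37600, T(11)=-102720, T(12)=-280640, T(13)=-766720, T(14)=-2094720, T(15)=-5722880, T(16)=-15635200, T(17)=-42716160, T(18)=-116702720; answer -116702720
Part 2: B1 = -116702720; r = -6; remainder = value at the root: -1*(-6)^3 + 2*(-6)^2 + 7*(-6)^1 + 9 = (216) + (72) + (-42) + (9) = 255; answer 255
Part 3: B2 = 255; m = 13019; 13019 = 47 * 277; number of divisors = (1+1) * (1+1) = 4; answer 4
Part 4: B3 = 4; c = 6; total draws C(12,5) = 792; favorable C(6,5) = 6; P = 1/132; answer 1/132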